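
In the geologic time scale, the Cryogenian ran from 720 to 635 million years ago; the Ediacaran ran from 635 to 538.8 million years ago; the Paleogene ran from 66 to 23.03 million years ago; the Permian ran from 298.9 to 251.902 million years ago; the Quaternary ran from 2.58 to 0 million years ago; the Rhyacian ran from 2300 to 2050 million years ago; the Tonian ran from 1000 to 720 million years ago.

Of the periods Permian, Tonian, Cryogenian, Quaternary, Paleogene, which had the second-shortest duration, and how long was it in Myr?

Start − end for each: Permian 298.9 − 251.902 = 46.998; Tonian 1000 − 720 = 280; Cryogenian 720 − 635 = 85; Quaternary 2.58 − 0 = 2.58; Paleogene 66 − 23.03 = 42.97.
Ranking these from shortest: Quaternary < Paleogene < Permian < Cryogenian < Tonian.
Position 2 in that ranking is Paleogene, which lasted 42.97 Myr.

Paleogene, 42.97 million years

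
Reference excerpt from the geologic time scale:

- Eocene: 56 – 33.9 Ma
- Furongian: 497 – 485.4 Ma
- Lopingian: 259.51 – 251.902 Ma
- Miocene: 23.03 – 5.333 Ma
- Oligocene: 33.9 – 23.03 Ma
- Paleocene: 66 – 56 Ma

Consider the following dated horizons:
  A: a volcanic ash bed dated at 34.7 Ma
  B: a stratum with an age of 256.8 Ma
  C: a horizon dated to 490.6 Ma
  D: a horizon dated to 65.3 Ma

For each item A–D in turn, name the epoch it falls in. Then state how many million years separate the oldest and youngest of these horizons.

A: 34.7 Ma lies in 56–33.9 Ma, so Eocene.
B: 256.8 Ma lies in 259.51–251.902 Ma, so Lopingian.
C: 490.6 Ma lies in 497–485.4 Ma, so Furongian.
D: 65.3 Ma lies in 66–56 Ma, so Paleocene.
Oldest = 490.6 Ma, youngest = 34.7 Ma → span 455.9 Myr.

A — Eocene; B — Lopingian; C — Furongian; D — Paleocene; span 455.9 million years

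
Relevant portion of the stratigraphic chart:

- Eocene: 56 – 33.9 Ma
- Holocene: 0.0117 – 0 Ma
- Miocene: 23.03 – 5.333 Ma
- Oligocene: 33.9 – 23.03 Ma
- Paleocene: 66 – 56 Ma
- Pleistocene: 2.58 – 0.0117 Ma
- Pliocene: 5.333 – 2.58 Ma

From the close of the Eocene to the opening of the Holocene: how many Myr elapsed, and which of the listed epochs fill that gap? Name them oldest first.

33.8883 million years; Oligocene, Miocene, Pliocene, Pleistocene

End of Eocene = 33.9 Ma; start of Holocene = 0.0117 Ma.
Gap = 33.9 − 0.0117 = 33.8883 Myr.
Epochs wholly inside 33.9–0.0117 Ma: Oligocene (33.9–23.03), Miocene (23.03–5.333), Pliocene (5.333–2.58), Pleistocene (2.58–0.0117).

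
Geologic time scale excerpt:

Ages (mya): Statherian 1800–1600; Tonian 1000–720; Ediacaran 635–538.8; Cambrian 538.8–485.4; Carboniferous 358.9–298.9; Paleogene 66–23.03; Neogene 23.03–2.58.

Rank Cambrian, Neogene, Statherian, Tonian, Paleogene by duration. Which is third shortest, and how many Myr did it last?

Cambrian, 53.4 million years

Start − end for each: Cambrian 538.8 − 485.4 = 53.4; Neogene 23.03 − 2.58 = 20.45; Statherian 1800 − 1600 = 200; Tonian 1000 − 720 = 280; Paleogene 66 − 23.03 = 42.97.
Ranking these from shortest: Neogene < Paleogene < Cambrian < Statherian < Tonian.
Position 3 in that ranking is Cambrian, which lasted 53.4 Myr.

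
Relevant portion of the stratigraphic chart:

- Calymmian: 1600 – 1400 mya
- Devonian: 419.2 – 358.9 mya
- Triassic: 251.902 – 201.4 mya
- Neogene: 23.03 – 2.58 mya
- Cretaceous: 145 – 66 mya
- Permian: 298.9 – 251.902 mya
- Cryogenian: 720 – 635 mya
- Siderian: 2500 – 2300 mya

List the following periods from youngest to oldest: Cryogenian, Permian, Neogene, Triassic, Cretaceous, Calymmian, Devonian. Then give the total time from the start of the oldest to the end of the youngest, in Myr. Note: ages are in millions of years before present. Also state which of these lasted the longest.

From the excerpt: Cryogenian 720–635; Permian 298.9–251.902; Neogene 23.03–2.58; Triassic 251.902–201.4; Cretaceous 145–66; Calymmian 1600–1400; Devonian 419.2–358.9 (Ma).
Larger Ma is earlier, so the oldest is Calymmian and the youngest is Neogene; youngest to oldest: Neogene, Cretaceous, Triassic, Permian, Devonian, Cryogenian, Calymmian.
Oldest start 1600 minus youngest end 2.58 gives 1597.42 Myr overall.
Individual lengths (start − end): Calymmian 200; Permian 46.998; Neogene 20.45; Cretaceous 79; Devonian 60.3; Triassic 50.502; Cryogenian 85. The largest is Calymmian at 200 Myr.

Neogene, Cretaceous, Triassic, Permian, Devonian, Cryogenian, Calymmian; total span 1597.42 Myr; longest is Calymmian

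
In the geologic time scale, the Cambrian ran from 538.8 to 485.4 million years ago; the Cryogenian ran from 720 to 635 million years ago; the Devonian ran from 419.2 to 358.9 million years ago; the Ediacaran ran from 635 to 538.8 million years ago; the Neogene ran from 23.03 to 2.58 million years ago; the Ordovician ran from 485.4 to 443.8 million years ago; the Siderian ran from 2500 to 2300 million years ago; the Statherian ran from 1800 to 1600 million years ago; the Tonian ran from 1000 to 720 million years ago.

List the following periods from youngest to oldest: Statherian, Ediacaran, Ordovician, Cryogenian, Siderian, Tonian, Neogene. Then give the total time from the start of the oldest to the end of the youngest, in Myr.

From the excerpt: Statherian 1800–1600; Ediacaran 635–538.8; Ordovician 485.4–443.8; Cryogenian 720–635; Siderian 2500–2300; Tonian 1000–720; Neogene 23.03–2.58 (Ma).
Larger Ma is earlier, so the oldest is Siderian and the youngest is Neogene; youngest to oldest: Neogene, Ordovician, Ediacaran, Cryogenian, Tonian, Statherian, Siderian.
Oldest start 2500 minus youngest end 2.58 gives 2497.42 Myr overall.

Neogene, Ordovician, Ediacaran, Cryogenian, Tonian, Statherian, Siderian; total span 2497.42 Myr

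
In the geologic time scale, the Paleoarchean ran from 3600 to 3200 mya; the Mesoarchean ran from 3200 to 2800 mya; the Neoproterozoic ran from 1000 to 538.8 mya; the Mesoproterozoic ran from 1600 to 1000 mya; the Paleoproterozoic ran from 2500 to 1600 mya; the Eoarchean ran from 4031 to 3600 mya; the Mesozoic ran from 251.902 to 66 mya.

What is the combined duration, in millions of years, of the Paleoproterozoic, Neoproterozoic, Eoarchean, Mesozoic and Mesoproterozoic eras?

Each duration: Paleoproterozoic = 900; Neoproterozoic = 461.2; Eoarchean = 431; Mesozoic = 185.902; Mesoproterozoic = 600.
Sum: 900 + 461.2 + 431 + 185.902 + 600 = 2578.102 Myr.

2578.102 million years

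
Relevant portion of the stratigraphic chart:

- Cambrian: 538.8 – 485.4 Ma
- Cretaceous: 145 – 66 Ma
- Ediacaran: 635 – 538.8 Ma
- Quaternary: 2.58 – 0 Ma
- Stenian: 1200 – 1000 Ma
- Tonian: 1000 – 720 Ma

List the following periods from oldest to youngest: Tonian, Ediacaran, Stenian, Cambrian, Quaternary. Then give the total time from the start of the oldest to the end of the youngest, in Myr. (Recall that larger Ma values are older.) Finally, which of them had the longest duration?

From the excerpt: Tonian 1000–720; Ediacaran 635–538.8; Stenian 1200–1000; Cambrian 538.8–485.4; Quaternary 2.58–0 (Ma).
Larger Ma is earlier, so the oldest is Stenian and the youngest is Quaternary; oldest to youngest: Stenian, Tonian, Ediacaran, Cambrian, Quaternary.
Oldest start 1200 minus youngest end 0 gives 1200 Myr overall.
Individual lengths (start − end): Quaternary 2.58; Ediacaran 96.2; Tonian 280; Stenian 200; Cambrian 53.4. The largest is Tonian at 280 Myr.

Stenian → Tonian → Ediacaran → Cambrian → Quaternary; total span 1200 Myr; longest is Tonian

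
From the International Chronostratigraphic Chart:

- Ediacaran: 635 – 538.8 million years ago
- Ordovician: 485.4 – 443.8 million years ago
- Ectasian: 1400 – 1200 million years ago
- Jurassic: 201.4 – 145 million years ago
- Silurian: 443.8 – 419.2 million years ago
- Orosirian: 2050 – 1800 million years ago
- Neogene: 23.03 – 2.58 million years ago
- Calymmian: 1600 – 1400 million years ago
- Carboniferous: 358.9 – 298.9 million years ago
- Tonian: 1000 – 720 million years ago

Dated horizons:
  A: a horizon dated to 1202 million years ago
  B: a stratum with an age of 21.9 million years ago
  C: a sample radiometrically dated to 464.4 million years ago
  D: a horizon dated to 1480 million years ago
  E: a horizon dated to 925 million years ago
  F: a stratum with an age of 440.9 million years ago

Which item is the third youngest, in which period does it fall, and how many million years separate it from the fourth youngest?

Smaller Ma means younger, so youngest first: B 21.9 < F 440.9 < C 464.4 < E 925 < A 1202 < D 1480.
Counting 3 along gives C (464.4 Ma); the excerpt puts that inside the Ordovician, 485.4–443.8 Ma.
Next in line is E (925 Ma), and 925 − 464.4 = 460.6 Myr.

C, in the Ordovician; 460.6 million years to E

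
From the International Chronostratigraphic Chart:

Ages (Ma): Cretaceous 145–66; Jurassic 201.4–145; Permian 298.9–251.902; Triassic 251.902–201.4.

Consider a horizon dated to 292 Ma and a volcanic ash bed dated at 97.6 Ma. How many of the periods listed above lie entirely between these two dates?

The older date is 292 Ma and the younger is 97.6 Ma.
Periods with start < 292 and end > 97.6 Ma: Triassic (251.902–201.4), Jurassic (201.4–145).
That is 2 complete periods.

2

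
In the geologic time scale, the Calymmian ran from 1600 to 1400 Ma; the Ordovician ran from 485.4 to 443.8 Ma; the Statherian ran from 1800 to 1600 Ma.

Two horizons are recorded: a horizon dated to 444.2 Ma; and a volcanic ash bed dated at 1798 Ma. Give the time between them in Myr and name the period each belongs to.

1353.8 million years apart; the first in the Ordovician, the second in the Statherian

Elapsed time: 1798 − 444.2 = 1353.8 Myr.
444.2 Ma lies within 485.4–443.8 Ma: Ordovician.
1798 Ma lies within 1800–1600 Ma: Statherian.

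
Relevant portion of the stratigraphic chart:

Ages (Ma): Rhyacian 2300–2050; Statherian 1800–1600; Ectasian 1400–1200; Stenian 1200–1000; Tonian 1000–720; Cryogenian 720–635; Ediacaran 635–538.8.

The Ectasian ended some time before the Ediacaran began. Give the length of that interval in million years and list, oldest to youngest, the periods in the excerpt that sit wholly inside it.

565 million years; Stenian, Tonian, Cryogenian

End of Ectasian = 1200 Ma; start of Ediacaran = 635 Ma.
Gap = 1200 − 635 = 565 Myr.
Periods wholly inside 1200–635 Ma: Stenian (1200–1000), Tonian (1000–720), Cryogenian (720–635).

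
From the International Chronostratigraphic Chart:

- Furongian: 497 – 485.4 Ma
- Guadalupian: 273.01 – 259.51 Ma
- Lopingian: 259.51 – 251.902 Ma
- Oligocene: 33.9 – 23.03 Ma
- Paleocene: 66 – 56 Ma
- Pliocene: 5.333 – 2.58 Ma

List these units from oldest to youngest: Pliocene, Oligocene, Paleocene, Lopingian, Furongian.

Furongian → Lopingian → Paleocene → Oligocene → Pliocene

Read off each span (Ma): Pliocene 5.333–2.58; Oligocene 33.9–23.03; Paleocene 66–56; Lopingian 259.51–251.902; Furongian 497–485.4.
Larger Ma is older, so oldest→youngest is Furongian, Lopingian, Paleocene, Oligocene, Pliocene.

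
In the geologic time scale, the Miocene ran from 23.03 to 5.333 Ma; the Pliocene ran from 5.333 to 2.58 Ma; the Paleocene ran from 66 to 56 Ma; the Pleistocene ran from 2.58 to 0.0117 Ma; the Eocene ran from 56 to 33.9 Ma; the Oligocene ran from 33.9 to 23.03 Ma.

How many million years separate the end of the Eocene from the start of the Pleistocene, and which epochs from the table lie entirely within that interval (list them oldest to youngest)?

31.32 million years; Oligocene, Miocene, Pliocene

End of Eocene = 33.9 Ma; start of Pleistocene = 2.58 Ma.
Gap = 33.9 − 2.58 = 31.32 Myr.
Epochs wholly inside 33.9–2.58 Ma: Oligocene (33.9–23.03), Miocene (23.03–5.333), Pliocene (5.333–2.58).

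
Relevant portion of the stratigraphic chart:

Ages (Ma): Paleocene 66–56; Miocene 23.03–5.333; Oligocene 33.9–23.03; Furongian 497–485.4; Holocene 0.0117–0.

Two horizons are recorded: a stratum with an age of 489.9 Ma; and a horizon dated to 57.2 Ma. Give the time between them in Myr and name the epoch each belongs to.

Elapsed time: 489.9 − 57.2 = 432.7 Myr.
489.9 Ma lies within 497–485.4 Ma: Furongian.
57.2 Ma lies within 66–56 Ma: Paleocene.

432.7 million years apart; the first in the Furongian, the second in the Paleocene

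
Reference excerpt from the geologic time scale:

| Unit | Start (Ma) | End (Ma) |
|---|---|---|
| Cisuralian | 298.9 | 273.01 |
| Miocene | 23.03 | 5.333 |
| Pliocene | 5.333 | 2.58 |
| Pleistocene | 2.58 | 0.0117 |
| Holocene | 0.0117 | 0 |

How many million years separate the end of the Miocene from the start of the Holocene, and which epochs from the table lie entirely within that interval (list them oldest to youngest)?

The Miocene closes at 5.333 Ma and the Holocene opens at 0.0117 Ma, so the interval is 5.333 − 0.0117 = 5.3213 Myr.
An epoch fits inside if it starts at or after 5.333 Ma and ends at or before 0.0117 Ma; oldest first that gives Pliocene, Pleistocene.

5.3213 million years; Pliocene, Pleistocene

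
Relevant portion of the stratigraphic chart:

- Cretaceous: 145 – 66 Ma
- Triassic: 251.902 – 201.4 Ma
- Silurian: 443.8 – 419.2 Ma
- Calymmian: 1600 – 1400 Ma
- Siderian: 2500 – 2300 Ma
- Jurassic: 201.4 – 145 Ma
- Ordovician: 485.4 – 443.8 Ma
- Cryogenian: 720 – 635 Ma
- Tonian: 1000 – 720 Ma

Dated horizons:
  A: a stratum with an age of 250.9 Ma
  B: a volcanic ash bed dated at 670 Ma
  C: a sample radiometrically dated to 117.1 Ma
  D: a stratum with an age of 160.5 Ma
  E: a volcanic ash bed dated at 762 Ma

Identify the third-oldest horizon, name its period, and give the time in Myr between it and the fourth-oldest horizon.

A, in the Triassic; 90.4 million years to D

Sorted oldest-first by Ma: E (762), B (670), A (250.9), D (160.5), C (117.1).
The third oldest is A at 250.9 Ma, which lies in 251.902–201.4 Ma: the Triassic.
The fourth oldest is D at 160.5 Ma; separation = |250.9 − 160.5| = 90.4 Myr.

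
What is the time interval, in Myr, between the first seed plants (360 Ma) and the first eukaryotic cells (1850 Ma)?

1850 − 360 = 1490 million years.

1490 million years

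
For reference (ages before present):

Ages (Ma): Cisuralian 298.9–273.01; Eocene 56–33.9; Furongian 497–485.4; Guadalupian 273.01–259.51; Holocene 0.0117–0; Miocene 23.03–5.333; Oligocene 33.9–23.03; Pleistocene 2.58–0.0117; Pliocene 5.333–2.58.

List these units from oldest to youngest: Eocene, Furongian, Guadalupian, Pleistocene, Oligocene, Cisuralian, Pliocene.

Furongian → Cisuralian → Guadalupian → Eocene → Oligocene → Pliocene → Pleistocene

Read off each span (Ma): Eocene 56–33.9; Furongian 497–485.4; Guadalupian 273.01–259.51; Pleistocene 2.58–0.0117; Oligocene 33.9–23.03; Cisuralian 298.9–273.01; Pliocene 5.333–2.58.
Larger Ma is older, so oldest→youngest is Furongian, Cisuralian, Guadalupian, Eocene, Oligocene, Pliocene, Pleistocene.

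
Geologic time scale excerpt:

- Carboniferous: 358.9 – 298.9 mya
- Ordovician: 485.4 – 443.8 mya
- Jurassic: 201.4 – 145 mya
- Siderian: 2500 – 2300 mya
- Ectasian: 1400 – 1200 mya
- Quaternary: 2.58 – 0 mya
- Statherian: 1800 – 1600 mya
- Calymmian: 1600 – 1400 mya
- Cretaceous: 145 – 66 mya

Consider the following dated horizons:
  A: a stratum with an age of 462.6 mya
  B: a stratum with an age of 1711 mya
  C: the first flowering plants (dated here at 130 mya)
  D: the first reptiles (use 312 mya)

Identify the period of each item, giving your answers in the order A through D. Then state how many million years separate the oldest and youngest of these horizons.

A — Ordovician; B — Statherian; C — Cretaceous; D — Carboniferous; span 1581 million years

Match each age against the start–end ranges in the excerpt: A = 462.6 Ma → Ordovician (485.4–443.8); B = 1711 Ma → Statherian (1800–1600); C = 130 Ma → Cretaceous (145–66); D = 312 Ma → Carboniferous (358.9–298.9).
The largest age is 1711 Ma and the smallest is 130 Ma; their difference is 1581 Myr.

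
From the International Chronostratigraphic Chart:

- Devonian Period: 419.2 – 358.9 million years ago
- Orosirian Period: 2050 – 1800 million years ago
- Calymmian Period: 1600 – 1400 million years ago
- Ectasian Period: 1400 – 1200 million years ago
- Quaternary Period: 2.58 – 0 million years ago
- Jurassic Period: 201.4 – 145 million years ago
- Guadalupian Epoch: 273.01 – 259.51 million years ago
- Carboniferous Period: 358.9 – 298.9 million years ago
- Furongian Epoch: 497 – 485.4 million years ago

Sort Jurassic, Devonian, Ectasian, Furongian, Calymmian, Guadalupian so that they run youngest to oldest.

Jurassic, Guadalupian, Devonian, Furongian, Ectasian, Calymmian

Sorting by start age (ascending Ma, since larger Ma = older): Jurassic began 201.4, Guadalupian began 273.01, Devonian began 419.2, Furongian began 497, Ectasian began 1400, Calymmian began 1600.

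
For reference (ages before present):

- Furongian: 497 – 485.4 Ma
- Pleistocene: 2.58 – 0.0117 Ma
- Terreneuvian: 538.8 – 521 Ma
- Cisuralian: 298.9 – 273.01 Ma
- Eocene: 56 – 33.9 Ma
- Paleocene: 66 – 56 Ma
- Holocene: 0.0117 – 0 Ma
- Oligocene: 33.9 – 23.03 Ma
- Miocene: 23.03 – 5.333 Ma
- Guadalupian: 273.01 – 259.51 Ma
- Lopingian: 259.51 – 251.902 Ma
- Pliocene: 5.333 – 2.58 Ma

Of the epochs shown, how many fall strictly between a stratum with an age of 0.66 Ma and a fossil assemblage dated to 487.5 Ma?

8

The older date is 487.5 Ma and the younger is 0.66 Ma.
Epochs with start < 487.5 and end > 0.66 Ma: Cisuralian (298.9–273.01), Guadalupian (273.01–259.51), Lopingian (259.51–251.902), Paleocene (66–56), Eocene (56–33.9), Oligocene (33.9–23.03), Miocene (23.03–5.333), Pliocene (5.333–2.58).
That is 8 complete epochs.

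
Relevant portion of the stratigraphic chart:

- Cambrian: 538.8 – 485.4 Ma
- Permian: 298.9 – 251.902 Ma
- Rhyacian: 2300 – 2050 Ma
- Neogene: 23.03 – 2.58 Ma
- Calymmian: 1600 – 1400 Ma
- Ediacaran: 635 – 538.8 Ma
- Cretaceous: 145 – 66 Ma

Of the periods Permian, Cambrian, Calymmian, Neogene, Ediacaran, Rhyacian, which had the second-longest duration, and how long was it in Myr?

Calymmian, 200 million years

Durations: Permian 46.998; Cambrian 53.4; Calymmian 200; Neogene 20.45; Ediacaran 96.2; Rhyacian 250 Myr.
Sorted longest-first: Rhyacian (250), Calymmian (200), Ediacaran (96.2), Cambrian (53.4), Permian (46.998), Neogene (20.45).
The second longest is Calymmian at 200 Myr.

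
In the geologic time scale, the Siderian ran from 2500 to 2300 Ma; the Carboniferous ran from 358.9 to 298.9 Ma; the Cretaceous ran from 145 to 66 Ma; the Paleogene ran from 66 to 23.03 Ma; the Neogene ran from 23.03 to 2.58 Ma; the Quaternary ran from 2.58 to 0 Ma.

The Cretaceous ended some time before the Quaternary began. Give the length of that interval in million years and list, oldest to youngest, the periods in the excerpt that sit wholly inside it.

End of Cretaceous = 66 Ma; start of Quaternary = 2.58 Ma.
Gap = 66 − 2.58 = 63.42 Myr.
Periods wholly inside 66–2.58 Ma: Paleogene (66–23.03), Neogene (23.03–2.58).

63.42 million years; Paleogene, Neogene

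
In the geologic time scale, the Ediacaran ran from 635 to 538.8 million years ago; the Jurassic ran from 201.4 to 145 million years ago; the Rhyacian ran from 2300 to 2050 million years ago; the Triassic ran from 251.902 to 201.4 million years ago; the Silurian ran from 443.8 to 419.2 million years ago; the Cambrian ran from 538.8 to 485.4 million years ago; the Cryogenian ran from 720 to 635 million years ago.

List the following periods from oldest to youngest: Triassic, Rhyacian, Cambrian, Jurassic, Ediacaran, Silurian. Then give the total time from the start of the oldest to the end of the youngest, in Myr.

Rhyacian, Ediacaran, Cambrian, Silurian, Triassic, Jurassic; total span 2155 Myr

Start ages (Ma): Rhyacian 2300, Ediacaran 635, Cambrian 538.8, Silurian 443.8, Triassic 251.902, Jurassic 201.4.
Ordered oldest to youngest: Rhyacian, Ediacaran, Cambrian, Silurian, Triassic, Jurassic.
Span = 2300 − 145 = 2155 Myr.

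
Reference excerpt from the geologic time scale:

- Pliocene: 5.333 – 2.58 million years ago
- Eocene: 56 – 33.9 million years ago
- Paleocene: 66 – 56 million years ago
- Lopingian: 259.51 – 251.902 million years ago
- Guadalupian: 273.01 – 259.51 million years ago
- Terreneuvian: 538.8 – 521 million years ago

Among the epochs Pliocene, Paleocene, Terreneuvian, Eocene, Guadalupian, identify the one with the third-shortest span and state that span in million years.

Guadalupian, 13.5 million years

Start − end for each: Pliocene 5.333 − 2.58 = 2.753; Paleocene 66 − 56 = 10; Terreneuvian 538.8 − 521 = 17.8; Eocene 56 − 33.9 = 22.1; Guadalupian 273.01 − 259.51 = 13.5.
Ranking these from shortest: Pliocene < Paleocene < Guadalupian < Terreneuvian < Eocene.
Position 3 in that ranking is Guadalupian, which lasted 13.5 Myr.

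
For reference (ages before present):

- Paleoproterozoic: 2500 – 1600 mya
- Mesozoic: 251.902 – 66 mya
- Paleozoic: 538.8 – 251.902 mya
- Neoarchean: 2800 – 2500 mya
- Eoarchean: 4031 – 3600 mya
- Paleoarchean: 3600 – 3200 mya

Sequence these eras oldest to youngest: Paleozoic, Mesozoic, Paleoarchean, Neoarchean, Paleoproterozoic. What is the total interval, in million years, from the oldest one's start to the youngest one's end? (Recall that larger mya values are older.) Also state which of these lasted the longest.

From the excerpt: Paleozoic 538.8–251.902; Mesozoic 251.902–66; Paleoarchean 3600–3200; Neoarchean 2800–2500; Paleoproterozoic 2500–1600 (Ma).
Larger Ma is earlier, so the oldest is Paleoarchean and the youngest is Mesozoic; oldest to youngest: Paleoarchean, Neoarchean, Paleoproterozoic, Paleozoic, Mesozoic.
Oldest start 3600 minus youngest end 66 gives 3534 Myr overall.
Individual lengths (start − end): Paleoproterozoic 900; Mesozoic 185.902; Paleozoic 286.898; Paleoarchean 400; Neoarchean 300. The largest is Paleoproterozoic at 900 Myr.

Paleoarchean, Neoarchean, Paleoproterozoic, Paleozoic, Mesozoic; total span 3534 Myr; longest is Paleoproterozoic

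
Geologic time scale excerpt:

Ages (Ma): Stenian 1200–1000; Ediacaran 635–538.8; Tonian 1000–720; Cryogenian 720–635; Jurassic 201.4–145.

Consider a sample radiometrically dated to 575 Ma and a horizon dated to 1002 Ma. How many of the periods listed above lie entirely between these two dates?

1002 Ma sits inside the Stenian (1200–1000) and 575 Ma inside the Ediacaran (635–538.8); neither of those is wholly between the two dates.
The listed periods lying completely between them are Tonian, Cryogenian — 2 in all.

2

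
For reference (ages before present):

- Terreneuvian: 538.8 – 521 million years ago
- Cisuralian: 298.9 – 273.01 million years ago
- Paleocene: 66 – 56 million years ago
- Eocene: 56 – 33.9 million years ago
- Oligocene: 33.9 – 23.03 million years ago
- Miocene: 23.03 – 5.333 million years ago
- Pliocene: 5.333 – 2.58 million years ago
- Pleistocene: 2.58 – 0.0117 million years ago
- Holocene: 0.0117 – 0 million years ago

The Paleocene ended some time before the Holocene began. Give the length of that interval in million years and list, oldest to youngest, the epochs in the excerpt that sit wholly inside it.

55.9883 million years; Eocene, Oligocene, Miocene, Pliocene, Pleistocene

The Paleocene closes at 56 Ma and the Holocene opens at 0.0117 Ma, so the interval is 56 − 0.0117 = 55.9883 Myr.
An epoch fits inside if it starts at or after 56 Ma and ends at or before 0.0117 Ma; oldest first that gives Eocene, Oligocene, Miocene, Pliocene, Pleistocene.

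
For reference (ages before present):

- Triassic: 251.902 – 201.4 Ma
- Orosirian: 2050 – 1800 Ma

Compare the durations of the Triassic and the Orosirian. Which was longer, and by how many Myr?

Triassic: 251.902 − 201.4 = 50.502 Myr.
Orosirian: 2050 − 1800 = 250 Myr.
Difference: 250 − 50.502 = 199.498 Myr, so the Orosirian was longer.

Orosirian, by 199.498 million years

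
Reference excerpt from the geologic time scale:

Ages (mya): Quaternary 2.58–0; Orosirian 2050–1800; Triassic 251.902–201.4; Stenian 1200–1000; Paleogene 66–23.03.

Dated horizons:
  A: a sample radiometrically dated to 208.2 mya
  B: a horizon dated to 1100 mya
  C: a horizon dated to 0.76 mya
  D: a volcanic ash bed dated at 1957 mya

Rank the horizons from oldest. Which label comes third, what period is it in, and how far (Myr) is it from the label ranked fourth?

Larger Ma means older, so oldest first: D 1957 > B 1100 > A 208.2 > C 0.76.
Counting 3 along gives A (208.2 Ma); the excerpt puts that inside the Triassic, 251.902–201.4 Ma.
Next in line is C (0.76 Ma), and 208.2 − 0.76 = 207.44 Myr.

A, in the Triassic; 207.44 million years to C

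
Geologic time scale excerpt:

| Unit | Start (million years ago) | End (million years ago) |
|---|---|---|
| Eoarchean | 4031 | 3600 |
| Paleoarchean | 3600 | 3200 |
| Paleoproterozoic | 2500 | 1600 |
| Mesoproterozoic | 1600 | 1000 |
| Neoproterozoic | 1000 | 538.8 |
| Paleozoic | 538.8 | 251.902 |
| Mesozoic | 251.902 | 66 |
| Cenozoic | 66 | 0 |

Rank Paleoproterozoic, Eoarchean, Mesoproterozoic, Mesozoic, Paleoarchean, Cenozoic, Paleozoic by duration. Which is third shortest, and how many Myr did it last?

Start − end for each: Paleoproterozoic 2500 − 1600 = 900; Eoarchean 4031 − 3600 = 431; Mesoproterozoic 1600 − 1000 = 600; Mesozoic 251.902 − 66 = 185.902; Paleoarchean 3600 − 3200 = 400; Cenozoic 66 − 0 = 66; Paleozoic 538.8 − 251.902 = 286.898.
Ranking these from shortest: Cenozoic < Mesozoic < Paleozoic < Paleoarchean < Eoarchean < Mesoproterozoic < Paleoproterozoic.
Position 3 in that ranking is Paleozoic, which lasted 286.898 Myr.

Paleozoic, 286.898 million years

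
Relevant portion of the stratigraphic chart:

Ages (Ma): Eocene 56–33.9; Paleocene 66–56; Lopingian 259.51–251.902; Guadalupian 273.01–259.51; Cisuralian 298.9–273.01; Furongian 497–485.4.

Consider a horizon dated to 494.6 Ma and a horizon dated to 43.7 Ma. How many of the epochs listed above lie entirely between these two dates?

4

494.6 Ma sits inside the Furongian (497–485.4) and 43.7 Ma inside the Eocene (56–33.9); neither of those is wholly between the two dates.
The listed epochs lying completely between them are Cisuralian, Guadalupian, Lopingian, Paleocene — 4 in all.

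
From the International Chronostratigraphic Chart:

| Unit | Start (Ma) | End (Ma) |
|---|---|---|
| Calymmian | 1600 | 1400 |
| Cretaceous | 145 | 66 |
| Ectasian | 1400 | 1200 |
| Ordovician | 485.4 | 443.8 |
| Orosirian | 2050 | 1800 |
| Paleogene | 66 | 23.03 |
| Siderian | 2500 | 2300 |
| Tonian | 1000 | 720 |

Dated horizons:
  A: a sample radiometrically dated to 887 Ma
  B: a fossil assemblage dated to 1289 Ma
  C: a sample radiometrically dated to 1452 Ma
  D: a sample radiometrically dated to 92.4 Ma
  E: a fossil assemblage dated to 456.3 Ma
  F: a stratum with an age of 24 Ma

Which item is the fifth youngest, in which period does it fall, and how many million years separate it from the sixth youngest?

Smaller Ma means younger, so youngest first: F 24 < D 92.4 < E 456.3 < A 887 < B 1289 < C 1452.
Counting 5 along gives B (1289 Ma); the excerpt puts that inside the Ectasian, 1400–1200 Ma.
Next in line is C (1452 Ma), and 1452 − 1289 = 163 Myr.

B, in the Ectasian; 163 million years to C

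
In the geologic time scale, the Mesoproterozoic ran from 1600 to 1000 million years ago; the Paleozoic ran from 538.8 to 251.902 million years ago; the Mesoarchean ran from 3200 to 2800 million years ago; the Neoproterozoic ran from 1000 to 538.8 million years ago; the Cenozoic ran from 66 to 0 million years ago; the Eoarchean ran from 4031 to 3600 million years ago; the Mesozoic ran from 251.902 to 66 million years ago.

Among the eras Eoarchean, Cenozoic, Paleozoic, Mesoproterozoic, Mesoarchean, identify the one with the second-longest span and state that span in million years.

Start − end for each: Eoarchean 4031 − 3600 = 431; Cenozoic 66 − 0 = 66; Paleozoic 538.8 − 251.902 = 286.898; Mesoproterozoic 1600 − 1000 = 600; Mesoarchean 3200 − 2800 = 400.
Ranking these from longest: Mesoproterozoic > Eoarchean > Mesoarchean > Paleozoic > Cenozoic.
Position 2 in that ranking is Eoarchean, which lasted 431 Myr.

Eoarchean, 431 million years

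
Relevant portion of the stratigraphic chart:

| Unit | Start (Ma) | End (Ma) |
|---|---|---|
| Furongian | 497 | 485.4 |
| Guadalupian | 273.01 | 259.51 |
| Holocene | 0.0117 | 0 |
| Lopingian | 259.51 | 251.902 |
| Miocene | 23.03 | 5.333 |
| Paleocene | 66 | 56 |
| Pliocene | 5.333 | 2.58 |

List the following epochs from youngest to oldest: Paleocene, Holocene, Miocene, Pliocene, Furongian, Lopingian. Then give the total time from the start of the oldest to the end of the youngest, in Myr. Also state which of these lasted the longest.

From the excerpt: Paleocene 66–56; Holocene 0.0117–0; Miocene 23.03–5.333; Pliocene 5.333–2.58; Furongian 497–485.4; Lopingian 259.51–251.902 (Ma).
Larger Ma is earlier, so the oldest is Furongian and the youngest is Holocene; youngest to oldest: Holocene, Pliocene, Miocene, Paleocene, Lopingian, Furongian.
Oldest start 497 minus youngest end 0 gives 497 Myr overall.
Individual lengths (start − end): Holocene 0.0117; Miocene 17.697; Furongian 11.6; Pliocene 2.753; Lopingian 7.608; Paleocene 10. The largest is Miocene at 17.697 Myr.

Holocene, Pliocene, Miocene, Paleocene, Lopingian, Furongian; total span 497 Myr; longest is Miocene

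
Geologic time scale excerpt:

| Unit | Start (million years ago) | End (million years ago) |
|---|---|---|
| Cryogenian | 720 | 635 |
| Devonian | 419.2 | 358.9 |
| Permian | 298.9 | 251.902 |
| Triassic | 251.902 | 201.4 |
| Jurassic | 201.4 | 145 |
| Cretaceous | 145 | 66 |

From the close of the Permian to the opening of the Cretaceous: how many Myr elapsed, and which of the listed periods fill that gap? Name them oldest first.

106.902 million years; Triassic, Jurassic

The Permian closes at 251.902 Ma and the Cretaceous opens at 145 Ma, so the interval is 251.902 − 145 = 106.902 Myr.
A period fits inside if it starts at or after 251.902 Ma and ends at or before 145 Ma; oldest first that gives Triassic, Jurassic.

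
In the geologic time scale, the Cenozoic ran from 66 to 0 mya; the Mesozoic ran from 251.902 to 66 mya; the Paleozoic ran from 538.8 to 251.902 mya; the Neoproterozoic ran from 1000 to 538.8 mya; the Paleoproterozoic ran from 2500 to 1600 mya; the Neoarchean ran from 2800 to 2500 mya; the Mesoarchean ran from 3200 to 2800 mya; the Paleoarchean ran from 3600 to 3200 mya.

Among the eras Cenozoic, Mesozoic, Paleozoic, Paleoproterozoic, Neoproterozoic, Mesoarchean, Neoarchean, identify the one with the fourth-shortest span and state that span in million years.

Neoarchean, 300 million years

Start − end for each: Cenozoic 66 − 0 = 66; Mesozoic 251.902 − 66 = 185.902; Paleozoic 538.8 − 251.902 = 286.898; Paleoproterozoic 2500 − 1600 = 900; Neoproterozoic 1000 − 538.8 = 461.2; Mesoarchean 3200 − 2800 = 400; Neoarchean 2800 − 2500 = 300.
Ranking these from shortest: Cenozoic < Mesozoic < Paleozoic < Neoarchean < Mesoarchean < Neoproterozoic < Paleoproterozoic.
Position 4 in that ranking is Neoarchean, which lasted 300 Myr.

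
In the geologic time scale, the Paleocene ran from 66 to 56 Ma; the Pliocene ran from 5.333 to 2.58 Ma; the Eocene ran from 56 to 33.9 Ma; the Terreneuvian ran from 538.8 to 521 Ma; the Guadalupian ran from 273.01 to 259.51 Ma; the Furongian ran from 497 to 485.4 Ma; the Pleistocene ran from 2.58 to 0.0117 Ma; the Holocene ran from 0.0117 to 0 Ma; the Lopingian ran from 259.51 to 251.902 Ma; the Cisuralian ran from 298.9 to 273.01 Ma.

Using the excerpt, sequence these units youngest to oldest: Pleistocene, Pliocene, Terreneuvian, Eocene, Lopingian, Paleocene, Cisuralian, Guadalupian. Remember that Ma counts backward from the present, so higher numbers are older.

Sorting by start age (ascending Ma, since larger Ma = older): Pleistocene began 2.58, Pliocene began 5.333, Eocene began 56, Paleocene began 66, Lopingian began 259.51, Guadalupian began 273.01, Cisuralian began 298.9, Terreneuvian began 538.8.

Pleistocene → Pliocene → Eocene → Paleocene → Lopingian → Guadalupian → Cisuralian → Terreneuvian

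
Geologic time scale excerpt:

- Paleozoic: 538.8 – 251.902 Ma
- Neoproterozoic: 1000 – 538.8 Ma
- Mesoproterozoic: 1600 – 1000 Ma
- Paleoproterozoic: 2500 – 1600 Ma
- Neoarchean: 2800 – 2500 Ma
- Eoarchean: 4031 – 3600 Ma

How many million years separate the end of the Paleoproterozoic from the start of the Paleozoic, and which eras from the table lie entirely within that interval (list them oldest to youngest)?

End of Paleoproterozoic = 1600 Ma; start of Paleozoic = 538.8 Ma.
Gap = 1600 − 538.8 = 1061.2 Myr.
Eras wholly inside 1600–538.8 Ma: Mesoproterozoic (1600–1000), Neoproterozoic (1000–538.8).

1061.2 million years; Mesoproterozoic, Neoproterozoic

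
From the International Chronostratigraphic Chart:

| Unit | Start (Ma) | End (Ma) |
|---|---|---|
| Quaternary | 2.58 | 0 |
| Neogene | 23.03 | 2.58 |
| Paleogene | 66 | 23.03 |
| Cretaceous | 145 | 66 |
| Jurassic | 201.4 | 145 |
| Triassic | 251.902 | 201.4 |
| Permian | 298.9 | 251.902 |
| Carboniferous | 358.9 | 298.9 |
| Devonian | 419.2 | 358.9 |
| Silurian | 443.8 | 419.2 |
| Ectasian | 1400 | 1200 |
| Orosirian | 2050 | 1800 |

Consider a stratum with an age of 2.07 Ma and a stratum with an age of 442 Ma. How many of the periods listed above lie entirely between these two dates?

8

442 Ma sits inside the Silurian (443.8–419.2) and 2.07 Ma inside the Quaternary (2.58–0); neither of those is wholly between the two dates.
The listed periods lying completely between them are Devonian, Carboniferous, Permian, Triassic, Jurassic, Cretaceous, Paleogene, Neogene — 8 in all.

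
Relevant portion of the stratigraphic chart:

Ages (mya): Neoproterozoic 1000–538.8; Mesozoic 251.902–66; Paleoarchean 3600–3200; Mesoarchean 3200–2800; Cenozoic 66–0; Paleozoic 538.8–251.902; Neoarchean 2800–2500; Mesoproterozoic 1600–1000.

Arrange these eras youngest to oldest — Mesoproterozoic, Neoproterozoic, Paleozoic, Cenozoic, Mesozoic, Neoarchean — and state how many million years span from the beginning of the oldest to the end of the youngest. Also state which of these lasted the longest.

Cenozoic → Mesozoic → Paleozoic → Neoproterozoic → Mesoproterozoic → Neoarchean; total span 2800 Myr; longest is Mesoproterozoic

From the excerpt: Mesoproterozoic 1600–1000; Neoproterozoic 1000–538.8; Paleozoic 538.8–251.902; Cenozoic 66–0; Mesozoic 251.902–66; Neoarchean 2800–2500 (Ma).
Larger Ma is earlier, so the oldest is Neoarchean and the youngest is Cenozoic; youngest to oldest: Cenozoic, Mesozoic, Paleozoic, Neoproterozoic, Mesoproterozoic, Neoarchean.
Oldest start 2800 minus youngest end 0 gives 2800 Myr overall.
Individual lengths (start − end): Paleozoic 286.898; Neoproterozoic 461.2; Mesoproterozoic 600; Mesozoic 185.902; Cenozoic 66; Neoarchean 300. The largest is Mesoproterozoic at 600 Myr.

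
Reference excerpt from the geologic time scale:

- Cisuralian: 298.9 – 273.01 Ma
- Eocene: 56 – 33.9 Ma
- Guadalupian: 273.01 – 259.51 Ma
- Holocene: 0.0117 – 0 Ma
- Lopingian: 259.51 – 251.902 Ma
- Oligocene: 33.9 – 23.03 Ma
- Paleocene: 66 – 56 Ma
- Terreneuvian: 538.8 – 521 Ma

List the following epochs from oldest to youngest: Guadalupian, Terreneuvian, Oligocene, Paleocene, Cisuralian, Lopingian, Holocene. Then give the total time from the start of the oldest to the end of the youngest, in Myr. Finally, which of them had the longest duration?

Start ages (Ma): Terreneuvian 538.8, Cisuralian 298.9, Guadalupian 273.01, Lopingian 259.51, Paleocene 66, Oligocene 33.9, Holocene 0.0117.
Ordered oldest to youngest: Terreneuvian, Cisuralian, Guadalupian, Lopingian, Paleocene, Oligocene, Holocene.
Span = 538.8 − 0 = 538.8 Myr.
Durations: Cisuralian 25.89, Oligocene 10.87, Terreneuvian 17.8, Paleocene 10, Guadalupian 13.5, Holocene 0.0117, Lopingian 7.608 → longest is Cisuralian (25.89 Myr).

Terreneuvian, Cisuralian, Guadalupian, Lopingian, Paleocene, Oligocene, Holocene; total span 538.8 Myr; longest is Cisuralian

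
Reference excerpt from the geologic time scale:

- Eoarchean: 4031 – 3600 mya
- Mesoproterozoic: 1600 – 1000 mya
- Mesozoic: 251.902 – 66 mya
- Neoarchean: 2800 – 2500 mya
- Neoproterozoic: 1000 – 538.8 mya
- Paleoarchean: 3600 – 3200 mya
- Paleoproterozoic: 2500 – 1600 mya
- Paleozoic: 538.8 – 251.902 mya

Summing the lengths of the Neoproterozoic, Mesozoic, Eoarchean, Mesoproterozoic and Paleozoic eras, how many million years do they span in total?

Each duration: Neoproterozoic = 461.2; Mesozoic = 185.902; Eoarchean = 431; Mesoproterozoic = 600; Paleozoic = 286.898.
Sum: 461.2 + 185.902 + 431 + 600 + 286.898 = 1965 Myr.

1965 million years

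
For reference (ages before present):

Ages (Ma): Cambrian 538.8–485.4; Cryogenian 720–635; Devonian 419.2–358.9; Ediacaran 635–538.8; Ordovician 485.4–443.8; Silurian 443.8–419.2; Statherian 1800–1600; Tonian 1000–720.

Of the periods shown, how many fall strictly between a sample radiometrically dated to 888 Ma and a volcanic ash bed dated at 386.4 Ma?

The older date is 888 Ma and the younger is 386.4 Ma.
Periods with start < 888 and end > 386.4 Ma: Cryogenian (720–635), Ediacaran (635–538.8), Cambrian (538.8–485.4), Ordovician (485.4–443.8), Silurian (443.8–419.2).
That is 5 complete periods.

5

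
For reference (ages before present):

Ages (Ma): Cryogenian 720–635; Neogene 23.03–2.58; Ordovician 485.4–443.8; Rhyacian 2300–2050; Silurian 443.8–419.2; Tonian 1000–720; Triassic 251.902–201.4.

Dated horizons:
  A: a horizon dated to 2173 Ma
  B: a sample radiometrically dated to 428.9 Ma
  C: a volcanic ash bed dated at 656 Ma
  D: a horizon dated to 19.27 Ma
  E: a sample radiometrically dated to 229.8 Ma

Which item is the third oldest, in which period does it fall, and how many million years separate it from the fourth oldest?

B, in the Silurian; 199.1 million years to E

Sorted oldest-first by Ma: A (2173), C (656), B (428.9), E (229.8), D (19.27).
The third oldest is B at 428.9 Ma, which lies in 443.8–419.2 Ma: the Silurian.
The fourth oldest is E at 229.8 Ma; separation = |428.9 − 229.8| = 199.1 Myr.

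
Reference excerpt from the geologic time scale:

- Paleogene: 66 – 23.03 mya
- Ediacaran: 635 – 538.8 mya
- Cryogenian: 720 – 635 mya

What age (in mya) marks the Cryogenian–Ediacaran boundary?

The Cryogenian ends and the Ediacaran begins at 635 mya.

635 mya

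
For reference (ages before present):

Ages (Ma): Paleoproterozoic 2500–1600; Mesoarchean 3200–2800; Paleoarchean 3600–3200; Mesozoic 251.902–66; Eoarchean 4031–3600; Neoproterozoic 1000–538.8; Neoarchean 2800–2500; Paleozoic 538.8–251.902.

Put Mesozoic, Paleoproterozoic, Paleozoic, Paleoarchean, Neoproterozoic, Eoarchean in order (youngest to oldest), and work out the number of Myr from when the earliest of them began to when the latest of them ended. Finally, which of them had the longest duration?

From the excerpt: Mesozoic 251.902–66; Paleoproterozoic 2500–1600; Paleozoic 538.8–251.902; Paleoarchean 3600–3200; Neoproterozoic 1000–538.8; Eoarchean 4031–3600 (Ma).
Larger Ma is earlier, so the oldest is Eoarchean and the youngest is Mesozoic; youngest to oldest: Mesozoic, Paleozoic, Neoproterozoic, Paleoproterozoic, Paleoarchean, Eoarchean.
Oldest start 4031 minus youngest end 66 gives 3965 Myr overall.
Individual lengths (start − end): Paleoarchean 400; Mesozoic 185.902; Eoarchean 431; Paleozoic 286.898; Neoproterozoic 461.2; Paleoproterozoic 900. The largest is Paleoproterozoic at 900 Myr.

Mesozoic, Paleozoic, Neoproterozoic, Paleoproterozoic, Paleoarchean, Eoarchean; total span 3965 Myr; longest is Paleoproterozoic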